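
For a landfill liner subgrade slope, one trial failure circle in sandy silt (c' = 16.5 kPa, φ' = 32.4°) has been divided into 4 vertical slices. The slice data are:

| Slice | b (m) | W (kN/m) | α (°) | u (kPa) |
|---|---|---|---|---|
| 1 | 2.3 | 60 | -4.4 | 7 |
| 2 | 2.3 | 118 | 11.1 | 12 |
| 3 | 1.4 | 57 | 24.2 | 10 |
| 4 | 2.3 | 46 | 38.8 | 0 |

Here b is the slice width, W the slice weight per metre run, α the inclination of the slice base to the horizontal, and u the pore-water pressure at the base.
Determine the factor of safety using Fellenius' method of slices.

FS = 3.98

Ordinary method of slices: FS = Σ[c'·Δl_i + (W_i cosα_i − u_i·Δl_i)·tanφ'] / Σ W_i sinα_i, with Δl_i = b_i / cosα_i.
Slice 1: Δl = 2.3/cos(-4.4°) = 2.307 m; N'_1 = 60·cos(-4.4°) − 7·2.307 = 43.7; c'Δl = 38.06; W sinα = -4.6
Slice 2: Δl = 2.3/cos11.1° = 2.344 m; N'_2 = 118·cos11.1° − 12·2.344 = 87.7; c'Δl = 38.67; W sinα = 22.7
Slice 3: Δl = 1.4/cos24.2° = 1.535 m; N'_3 = 57·cos24.2° − 10·1.535 = 36.6; c'Δl = 25.33; W sinα = 23.4
Slice 4: Δl = 2.3/cos38.8° = 2.951 m; N'_4 = 46·cos38.8° − 0·2.951 = 35.8; c'Δl = 48.70; W sinα = 28.8
Σc'Δl = 150.8 kN/m; ΣN' = 203.8 kN/m; ΣW sinα = 70.3 kN/m
Resisting = 150.8 + 203.8·tan32.4° = 150.8 + 129.4 = 280.1 kN/m
FS = 280.1 / 70.3 = 3.984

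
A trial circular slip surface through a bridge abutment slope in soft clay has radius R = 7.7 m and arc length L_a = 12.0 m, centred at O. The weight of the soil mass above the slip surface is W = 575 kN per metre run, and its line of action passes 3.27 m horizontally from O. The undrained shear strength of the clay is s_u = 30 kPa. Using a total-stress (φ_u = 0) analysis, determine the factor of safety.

FS = 1.47

Taking moments about the centre O, the resisting moment is provided by the undrained shear strength acting along the arc:
M_R = s_u·L_a·R = 30·12.00·7.7 = 2772.0 kN·m/m
M_D = W·d = 575·3.27 = 1880.2 kN·m/m
FS = M_R / M_D = 2772.0 / 1880.2 = 1.474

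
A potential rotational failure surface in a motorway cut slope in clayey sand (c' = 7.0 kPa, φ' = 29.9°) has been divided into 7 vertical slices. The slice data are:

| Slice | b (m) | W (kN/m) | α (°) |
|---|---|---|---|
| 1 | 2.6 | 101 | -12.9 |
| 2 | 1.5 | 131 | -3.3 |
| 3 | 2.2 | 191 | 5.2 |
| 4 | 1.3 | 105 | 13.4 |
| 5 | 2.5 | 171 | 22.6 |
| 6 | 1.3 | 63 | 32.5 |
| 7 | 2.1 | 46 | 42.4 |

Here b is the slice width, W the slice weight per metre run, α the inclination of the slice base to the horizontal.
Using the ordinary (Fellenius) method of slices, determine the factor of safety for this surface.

FS = 3.83

Ordinary method of slices: FS = Σ[c'·Δl_i + (W_i cosα_i)·tanφ'] / Σ W_i sinα_i, with Δl_i = b_i / cosα_i.
Slice 1: Δl = 2.6/cos(-12.9°) = 2.667 m; N'_1 = 101·cos(-12.9°) = 98.5; c'Δl = 18.67; W sinα = -22.5
Slice 2: Δl = 1.5/cos(-3.3°) = 1.502 m; N'_2 = 131·cos(-3.3°) = 130.8; c'Δl = 10.52; W sinα = -7.5
Slice 3: Δl = 2.2/cos5.2° = 2.209 m; N'_3 = 191·cos5.2° = 190.2; c'Δl = 15.46; W sinα = 17.3
Slice 4: Δl = 1.3/cos13.4° = 1.336 m; N'_4 = 105·cos13.4° = 102.1; c'Δl = 9.35; W sinα = 24.3
Slice 5: Δl = 2.5/cos22.6° = 2.708 m; N'_5 = 171·cos22.6° = 157.9; c'Δl = 18.96; W sinα = 65.7
Slice 6: Δl = 1.3/cos32.5° = 1.541 m; N'_6 = 63·cos32.5° = 53.1; c'Δl = 10.79; W sinα = 33.8
Slice 7: Δl = 2.1/cos42.4° = 2.844 m; N'_7 = 46·cos42.4° = 34.0; c'Δl = 19.91; W sinα = 31.0
Σc'Δl = 103.7 kN/m; ΣN' = 766.6 kN/m; ΣW sinα = 142.1 kN/m
Resisting = 103.7 + 766.6·tan29.9° = 103.7 + 440.8 = 544.5 kN/m
FS = 544.5 / 142.1 = 3.830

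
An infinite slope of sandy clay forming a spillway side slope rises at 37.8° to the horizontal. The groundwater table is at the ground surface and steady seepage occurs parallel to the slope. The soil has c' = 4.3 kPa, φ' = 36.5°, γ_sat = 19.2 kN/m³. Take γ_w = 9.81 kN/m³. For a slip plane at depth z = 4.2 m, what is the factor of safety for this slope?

FS = 0.58

With seepage parallel to the slope and the water table at the surface, the effective normal stress on the slip plane uses the buoyant unit weight γ' = γ_sat − γ_w while the driving shear stress uses γ_sat:
FS = [c' + γ' z cos²β tanφ'] / [γ_sat z sinβ cosβ]
γ' = 19.2 − 9.81 = 9.39 kN/m³
Numerator = 4.3 + 9.39·4.2·cos²37.8°·tan36.5° = 4.3 + 9.39·4.2·0.6243·0.7400 = 22.520 kPa
Denominator = 19.2·4.2·sin37.8°·cos37.8° = 19.2·4.2·0.6129·0.7902 = 39.053 kPa
FS = 22.520 / 39.053 = 0.577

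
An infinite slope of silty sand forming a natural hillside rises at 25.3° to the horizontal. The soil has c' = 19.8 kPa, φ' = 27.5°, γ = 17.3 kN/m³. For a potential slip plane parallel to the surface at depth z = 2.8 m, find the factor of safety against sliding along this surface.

For an infinite slope with a slip plane parallel to the surface (no pore pressure): FS = [c' + γz cos²β tanφ'] / [γz sinβ cosβ].
γz = 17.3·2.8 = 48.44 kN/m²
Numerator = 19.8 + 48.44·cos²25.3°·tan27.5° = 19.8 + 48.44·0.8174·0.5206 = 40.411 kPa
Denominator = 48.44·sin25.3°·cos25.3° = 48.44·0.4274·0.9041 = 18.716 kPa
FS = 40.411 / 18.716 = 2.159

FS = 2.16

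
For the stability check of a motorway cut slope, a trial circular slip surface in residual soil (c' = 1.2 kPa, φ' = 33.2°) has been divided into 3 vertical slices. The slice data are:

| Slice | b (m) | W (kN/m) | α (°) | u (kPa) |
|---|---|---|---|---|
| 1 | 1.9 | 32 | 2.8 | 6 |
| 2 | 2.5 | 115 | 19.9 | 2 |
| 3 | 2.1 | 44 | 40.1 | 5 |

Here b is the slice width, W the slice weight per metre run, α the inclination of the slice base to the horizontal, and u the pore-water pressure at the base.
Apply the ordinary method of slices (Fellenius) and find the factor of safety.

Ordinary method of slices: FS = Σ[c'·Δl_i + (W_i cosα_i − u_i·Δl_i)·tanφ'] / Σ W_i sinα_i, with Δl_i = b_i / cosα_i.
Slice 1: Δl = 1.9/cos2.8° = 1.902 m; N'_1 = 32·cos2.8° − 6·1.902 = 20.5; c'Δl = 2.28; W sinα = 1.6
Slice 2: Δl = 2.5/cos19.9° = 2.659 m; N'_2 = 115·cos19.9° − 2·2.659 = 102.8; c'Δl = 3.19; W sinα = 39.1
Slice 3: Δl = 2.1/cos40.1° = 2.745 m; N'_3 = 44·cos40.1° − 5·2.745 = 19.9; c'Δl = 3.29; W sinα = 28.3
Σc'Δl = 8.8 kN/m; ΣN' = 143.3 kN/m; ΣW sinα = 69.0 kN/m
Resisting = 8.8 + 143.3·tan33.2° = 8.8 + 93.8 = 102.5 kN/m
FS = 102.5 / 69.0 = 1.485

FS = 1.48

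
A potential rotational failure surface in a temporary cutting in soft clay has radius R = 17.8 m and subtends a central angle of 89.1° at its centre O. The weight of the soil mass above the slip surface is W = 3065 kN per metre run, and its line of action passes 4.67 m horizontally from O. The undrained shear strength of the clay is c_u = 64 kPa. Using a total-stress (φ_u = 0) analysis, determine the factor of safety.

FS = 2.20

Taking moments about the centre O, the resisting moment is provided by the undrained shear strength acting along the arc:
Arc length L_a = R·θ = 17.8·(89.1°·π/180) = 17.8·1.5551 = 27.68 m
M_R = c_u·L_a·R = 64·27.68·17.8 = 31533.7 kN·m/m
M_D = W·d = 3065·4.67 = 14313.5 kN·m/m
FS = M_R / M_D = 31533.7 / 14313.5 = 2.203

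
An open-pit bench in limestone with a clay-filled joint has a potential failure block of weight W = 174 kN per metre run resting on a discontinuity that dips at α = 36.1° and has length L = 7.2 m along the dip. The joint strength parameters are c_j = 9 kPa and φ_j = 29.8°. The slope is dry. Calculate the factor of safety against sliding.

Resolving the block weight along and normal to the plane and applying the Mohr–Coulomb strength on the joint:
N' = W cosα = 174·cos36.1° = 140.6 kN/m
Driving force T = W sinα = 174·sin36.1° = 102.5 kN/m
Resisting force R = c_j·L + N'·tanφ_j = 9·7.2 + 140.6·tan29.8° = 64.8 + 80.5 = 145.3 kN/m
FS = R / T = 145.3 / 102.5 = 1.417

FS = 1.42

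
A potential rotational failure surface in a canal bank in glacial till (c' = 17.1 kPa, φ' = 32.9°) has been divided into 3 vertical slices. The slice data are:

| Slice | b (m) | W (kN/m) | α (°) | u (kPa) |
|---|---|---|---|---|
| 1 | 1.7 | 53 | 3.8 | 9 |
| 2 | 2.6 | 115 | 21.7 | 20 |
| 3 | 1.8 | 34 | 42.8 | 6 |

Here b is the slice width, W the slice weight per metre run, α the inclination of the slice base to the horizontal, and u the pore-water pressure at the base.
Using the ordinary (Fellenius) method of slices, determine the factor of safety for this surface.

Ordinary method of slices: FS = Σ[c'·Δl_i + (W_i cosα_i − u_i·Δl_i)·tanφ'] / Σ W_i sinα_i, with Δl_i = b_i / cosα_i.
Slice 1: Δl = 1.7/cos3.8° = 1.704 m; N'_1 = 53·cos3.8° − 9·1.704 = 37.5; c'Δl = 29.13; W sinα = 3.5
Slice 2: Δl = 2.6/cos21.7° = 2.798 m; N'_2 = 115·cos21.7° − 20·2.798 = 50.9; c'Δl = 47.85; W sinα = 42.5
Slice 3: Δl = 1.8/cos42.8° = 2.453 m; N'_3 = 34·cos42.8° − 6·2.453 = 10.2; c'Δl = 41.95; W sinα = 23.1
Σc'Δl = 118.9 kN/m; ΣN' = 98.7 kN/m; ΣW sinα = 69.1 kN/m
Resisting = 118.9 + 98.7·tan32.9° = 118.9 + 63.8 = 182.8 kN/m
FS = 182.8 / 69.1 = 2.644

FS = 2.64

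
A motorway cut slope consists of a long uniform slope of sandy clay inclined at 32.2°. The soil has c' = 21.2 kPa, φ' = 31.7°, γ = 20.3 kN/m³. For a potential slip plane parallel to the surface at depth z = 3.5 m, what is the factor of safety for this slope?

For an infinite slope with a slip plane parallel to the surface (no pore pressure): FS = [c' + γz cos²β tanφ'] / [γz sinβ cosβ].
γz = 20.3·3.5 = 71.05 kN/m²
Numerator = 21.2 + 71.05·cos²32.2°·tan31.7° = 21.2 + 71.05·0.7160·0.6176 = 52.621 kPa
Denominator = 71.05·sin32.2°·cos32.2° = 71.05·0.5329·0.8462 = 32.038 kPa
FS = 52.621 / 32.038 = 1.642

FS = 1.64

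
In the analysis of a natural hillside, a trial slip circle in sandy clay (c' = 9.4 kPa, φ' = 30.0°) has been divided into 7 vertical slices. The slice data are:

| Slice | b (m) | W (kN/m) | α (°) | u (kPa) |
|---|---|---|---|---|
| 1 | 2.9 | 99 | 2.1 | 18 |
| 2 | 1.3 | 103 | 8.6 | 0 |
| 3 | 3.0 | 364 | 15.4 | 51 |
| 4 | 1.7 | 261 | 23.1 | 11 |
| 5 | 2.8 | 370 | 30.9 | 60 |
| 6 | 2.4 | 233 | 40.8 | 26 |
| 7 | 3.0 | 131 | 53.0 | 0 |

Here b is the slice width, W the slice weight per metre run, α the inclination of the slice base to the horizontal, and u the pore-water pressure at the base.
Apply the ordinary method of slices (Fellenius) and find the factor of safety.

Ordinary method of slices: FS = Σ[c'·Δl_i + (W_i cosα_i − u_i·Δl_i)·tanφ'] / Σ W_i sinα_i, with Δl_i = b_i / cosα_i.
Slice 1: Δl = 2.9/cos2.1° = 2.902 m; N'_1 = 99·cos2.1° − 18·2.902 = 46.7; c'Δl = 27.28; W sinα = 3.6
Slice 2: Δl = 1.3/cos8.6° = 1.315 m; N'_2 = 103·cos8.6° − 0·1.315 = 101.8; c'Δl = 12.36; W sinα = 15.4
Slice 3: Δl = 3.0/cos15.4° = 3.112 m; N'_3 = 364·cos15.4° − 51·3.112 = 192.2; c'Δl = 29.25; W sinα = 96.7
Slice 4: Δl = 1.7/cos23.1° = 1.848 m; N'_4 = 261·cos23.1° − 11·1.848 = 219.7; c'Δl = 17.37; W sinα = 102.4
Slice 5: Δl = 2.8/cos30.9° = 3.263 m; N'_5 = 370·cos30.9° − 60·3.263 = 121.7; c'Δl = 30.67; W sinα = 190.0
Slice 6: Δl = 2.4/cos40.8° = 3.170 m; N'_6 = 233·cos40.8° − 26·3.170 = 93.9; c'Δl = 29.80; W sinα = 152.2
Slice 7: Δl = 3.0/cos53.0° = 4.985 m; N'_7 = 131·cos53.0° − 0·4.985 = 78.8; c'Δl = 46.86; W sinα = 104.6
Σc'Δl = 193.6 kN/m; ΣN' = 855.0 kN/m; ΣW sinα = 665.0 kN/m
Resisting = 193.6 + 855.0·tan30.0° = 193.6 + 493.6 = 687.2 kN/m
FS = 687.2 / 665.0 = 1.033

FS = 1.03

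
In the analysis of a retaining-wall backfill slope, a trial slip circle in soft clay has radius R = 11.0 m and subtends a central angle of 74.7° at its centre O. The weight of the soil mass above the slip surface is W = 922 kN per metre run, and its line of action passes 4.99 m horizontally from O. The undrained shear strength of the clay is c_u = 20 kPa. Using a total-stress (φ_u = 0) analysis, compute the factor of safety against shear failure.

Taking moments about the centre O, the resisting moment is provided by the undrained shear strength acting along the arc:
Arc length L_a = R·θ = 11.0·(74.7°·π/180) = 11.0·1.3038 = 14.34 m
M_R = c_u·L_a·R = 20·14.34·11.0 = 3155.1 kN·m/m
M_D = W·d = 922·4.99 = 4600.8 kN·m/m
FS = M_R / M_D = 3155.1 / 4600.8 = 0.686

FS = 0.69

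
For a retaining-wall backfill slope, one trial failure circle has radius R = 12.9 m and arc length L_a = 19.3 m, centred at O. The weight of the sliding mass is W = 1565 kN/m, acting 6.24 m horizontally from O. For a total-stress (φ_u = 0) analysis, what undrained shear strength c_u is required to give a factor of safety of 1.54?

FS = c_u·L_a·R / (W·d), so c_u = FS·W·d / (L_a·R).
c_u = 1.54·1565·6.24 / (19.30·12.9) = 15039.0 / 248.97 = 60.40 kPa

c_u = 60.4 kPa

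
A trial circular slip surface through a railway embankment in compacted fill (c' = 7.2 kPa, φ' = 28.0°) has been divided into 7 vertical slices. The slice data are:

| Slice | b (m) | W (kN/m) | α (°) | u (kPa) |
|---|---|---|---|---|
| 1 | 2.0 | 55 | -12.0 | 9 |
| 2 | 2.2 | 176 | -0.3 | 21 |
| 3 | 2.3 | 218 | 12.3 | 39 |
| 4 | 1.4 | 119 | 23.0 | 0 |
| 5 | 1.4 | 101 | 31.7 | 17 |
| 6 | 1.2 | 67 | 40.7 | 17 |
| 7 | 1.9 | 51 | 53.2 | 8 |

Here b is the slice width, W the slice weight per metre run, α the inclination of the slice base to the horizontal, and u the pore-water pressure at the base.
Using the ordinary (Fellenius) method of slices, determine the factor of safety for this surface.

Ordinary method of slices: FS = Σ[c'·Δl_i + (W_i cosα_i − u_i·Δl_i)·tanφ'] / Σ W_i sinα_i, with Δl_i = b_i / cosα_i.
Slice 1: Δl = 2.0/cos(-12.0°) = 2.045 m; N'_1 = 55·cos(-12.0°) − 9·2.045 = 35.4; c'Δl = 14.72; W sinα = -11.4
Slice 2: Δl = 2.2/cos(-0.3°) = 2.200 m; N'_2 = 176·cos(-0.3°) − 21·2.200 = 129.8; c'Δl = 15.84; W sinα = -0.9
Slice 3: Δl = 2.3/cos12.3° = 2.354 m; N'_3 = 218·cos12.3° − 39·2.354 = 121.2; c'Δl = 16.95; W sinα = 46.4
Slice 4: Δl = 1.4/cos23.0° = 1.521 m; N'_4 = 119·cos23.0° − 0·1.521 = 109.5; c'Δl = 10.95; W sinα = 46.5
Slice 5: Δl = 1.4/cos31.7° = 1.645 m; N'_5 = 101·cos31.7° − 17·1.645 = 58.0; c'Δl = 11.85; W sinα = 53.1
Slice 6: Δl = 1.2/cos40.7° = 1.583 m; N'_6 = 67·cos40.7° − 17·1.583 = 23.9; c'Δl = 11.40; W sinα = 43.7
Slice 7: Δl = 1.9/cos53.2° = 3.172 m; N'_7 = 51·cos53.2° − 8·3.172 = 5.2; c'Δl = 22.84; W sinα = 40.8
Σc'Δl = 104.5 kN/m; ΣN' = 482.9 kN/m; ΣW sinα = 218.2 kN/m
Resisting = 104.5 + 482.9·tan28.0° = 104.5 + 256.8 = 361.3 kN/m
FS = 361.3 / 218.2 = 1.656

FS = 1.66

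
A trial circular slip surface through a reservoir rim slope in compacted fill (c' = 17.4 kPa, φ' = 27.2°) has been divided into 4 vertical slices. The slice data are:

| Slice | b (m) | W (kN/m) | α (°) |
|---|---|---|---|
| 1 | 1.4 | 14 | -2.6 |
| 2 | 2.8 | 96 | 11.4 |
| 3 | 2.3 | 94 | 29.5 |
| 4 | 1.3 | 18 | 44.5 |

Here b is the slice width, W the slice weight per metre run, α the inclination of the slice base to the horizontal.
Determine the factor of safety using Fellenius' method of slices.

FS = 3.31

Ordinary method of slices: FS = Σ[c'·Δl_i + (W_i cosα_i)·tanφ'] / Σ W_i sinα_i, with Δl_i = b_i / cosα_i.
Slice 1: Δl = 1.4/cos(-2.6°) = 1.401 m; N'_1 = 14·cos(-2.6°) = 14.0; c'Δl = 24.39; W sinα = -0.6
Slice 2: Δl = 2.8/cos11.4° = 2.856 m; N'_2 = 96·cos11.4° = 94.1; c'Δl = 49.70; W sinα = 19.0
Slice 3: Δl = 2.3/cos29.5° = 2.643 m; N'_3 = 94·cos29.5° = 81.8; c'Δl = 45.98; W sinα = 46.3
Slice 4: Δl = 1.3/cos44.5° = 1.823 m; N'_4 = 18·cos44.5° = 12.8; c'Δl = 31.71; W sinα = 12.6
Σc'Δl = 151.8 kN/m; ΣN' = 202.7 kN/m; ΣW sinα = 77.2 kN/m
Resisting = 151.8 + 202.7·tan27.2° = 151.8 + 104.2 = 256.0 kN/m
FS = 256.0 / 77.2 = 3.314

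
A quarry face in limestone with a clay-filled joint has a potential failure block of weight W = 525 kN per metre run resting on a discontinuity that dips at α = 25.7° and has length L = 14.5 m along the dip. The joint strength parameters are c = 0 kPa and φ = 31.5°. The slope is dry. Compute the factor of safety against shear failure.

Resolving the block weight along and normal to the plane and applying the Mohr–Coulomb strength on the joint:
N' = W cosα = 525·cos25.7° = 473.1 kN/m
Driving force T = W sinα = 525·sin25.7° = 227.7 kN/m
Resisting force R = c·L + N'·tanφ = 0·14.5 + 473.1·tan31.5° = 0.0 + 289.9 = 289.9 kN/m
FS = R / T = 289.9 / 227.7 = 1.273

FS = 1.27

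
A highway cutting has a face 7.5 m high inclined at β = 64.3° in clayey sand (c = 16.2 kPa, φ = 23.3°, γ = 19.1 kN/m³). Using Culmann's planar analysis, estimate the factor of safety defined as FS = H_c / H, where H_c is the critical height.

H_c = (4c/γ) · sinβ cosφ / [1 − cos(β − φ)]
    = (4·16.2/19.1) · sin64.3°·cos23.3° / [1 − cos41.0°]
    = 3.393 · 0.8276 / 0.2453 = 11.45 m
FS = H_c / H = 11.45 / 7.5 = 1.526

FS = 1.53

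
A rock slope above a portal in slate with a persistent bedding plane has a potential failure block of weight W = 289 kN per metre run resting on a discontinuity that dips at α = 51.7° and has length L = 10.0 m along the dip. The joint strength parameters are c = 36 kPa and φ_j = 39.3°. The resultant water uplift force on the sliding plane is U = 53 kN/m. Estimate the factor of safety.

Resolving the block weight along and normal to the plane and applying the Mohr–Coulomb strength on the joint:
N' = W cosα − U = 289·cos51.7° − 53 = 126.1 kN/m
Driving force T = W sinα = 289·sin51.7° = 226.8 kN/m
Resisting force R = c·L + N'·tanφ_j = 36·10.0 + 126.1·tan39.3° = 360.0 + 103.2 = 463.2 kN/m
FS = R / T = 463.2 / 226.8 = 2.042

FS = 2.04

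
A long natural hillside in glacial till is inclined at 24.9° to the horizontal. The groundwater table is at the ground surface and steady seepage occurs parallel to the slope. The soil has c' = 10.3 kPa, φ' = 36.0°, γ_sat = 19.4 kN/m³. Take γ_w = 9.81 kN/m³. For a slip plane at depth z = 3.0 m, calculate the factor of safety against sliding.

FS = 1.24

With seepage parallel to the slope and the water table at the surface, the effective normal stress on the slip plane uses the buoyant unit weight γ' = γ_sat − γ_w while the driving shear stress uses γ_sat:
FS = [c' + γ' z cos²β tanφ'] / [γ_sat z sinβ cosβ]
γ' = 19.4 − 9.81 = 9.59 kN/m³
Numerator = 10.3 + 9.59·3.0·cos²24.9°·tan36.0° = 10.3 + 9.59·3.0·0.8227·0.7265 = 27.497 kPa
Denominator = 19.4·3.0·sin24.9°·cos24.9° = 19.4·3.0·0.4210·0.9070 = 22.226 kPa
FS = 27.497 / 22.226 = 1.237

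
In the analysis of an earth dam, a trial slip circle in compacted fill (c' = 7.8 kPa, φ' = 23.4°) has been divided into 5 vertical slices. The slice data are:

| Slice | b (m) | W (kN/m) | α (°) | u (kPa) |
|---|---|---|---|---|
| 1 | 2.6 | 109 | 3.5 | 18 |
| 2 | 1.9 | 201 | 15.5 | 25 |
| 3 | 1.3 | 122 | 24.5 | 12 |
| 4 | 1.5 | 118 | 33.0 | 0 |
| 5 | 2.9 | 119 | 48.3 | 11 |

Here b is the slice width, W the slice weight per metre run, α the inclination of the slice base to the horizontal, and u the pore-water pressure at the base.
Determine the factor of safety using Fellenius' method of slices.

FS = 1.06

Ordinary method of slices: FS = Σ[c'·Δl_i + (W_i cosα_i − u_i·Δl_i)·tanφ'] / Σ W_i sinα_i, with Δl_i = b_i / cosα_i.
Slice 1: Δl = 2.6/cos3.5° = 2.605 m; N'_1 = 109·cos3.5° − 18·2.605 = 61.9; c'Δl = 20.32; W sinα = 6.7
Slice 2: Δl = 1.9/cos15.5° = 1.972 m; N'_2 = 201·cos15.5° − 25·1.972 = 144.4; c'Δl = 15.38; W sinα = 53.7
Slice 3: Δl = 1.3/cos24.5° = 1.429 m; N'_3 = 122·cos24.5° − 12·1.429 = 93.9; c'Δl = 11.14; W sinα = 50.6
Slice 4: Δl = 1.5/cos33.0° = 1.789 m; N'_4 = 118·cos33.0° − 0·1.789 = 99.0; c'Δl = 13.95; W sinα = 64.3
Slice 5: Δl = 2.9/cos48.3° = 4.359 m; N'_5 = 119·cos48.3° − 11·4.359 = 31.2; c'Δl = 34.00; W sinα = 88.8
Σc'Δl = 94.8 kN/m; ΣN' = 430.4 kN/m; ΣW sinα = 264.1 kN/m
Resisting = 94.8 + 430.4·tan23.4° = 94.8 + 186.2 = 281.0 kN/m
FS = 281.0 / 264.1 = 1.064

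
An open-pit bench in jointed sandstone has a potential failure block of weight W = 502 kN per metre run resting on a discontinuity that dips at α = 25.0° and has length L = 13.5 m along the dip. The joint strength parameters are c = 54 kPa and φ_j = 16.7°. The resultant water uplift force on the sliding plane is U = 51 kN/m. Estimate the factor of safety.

Resolving the block weight along and normal to the plane and applying the Mohr–Coulomb strength on the joint:
N' = W cosα − U = 502·cos25.0° − 51 = 404.0 kN/m
Driving force T = W sinα = 502·sin25.0° = 212.2 kN/m
Resisting force R = c·L + N'·tanφ_j = 54·13.5 + 404.0·tan16.7° = 729.0 + 121.2 = 850.2 kN/m
FS = R / T = 850.2 / 212.2 = 4.007

FS = 4.01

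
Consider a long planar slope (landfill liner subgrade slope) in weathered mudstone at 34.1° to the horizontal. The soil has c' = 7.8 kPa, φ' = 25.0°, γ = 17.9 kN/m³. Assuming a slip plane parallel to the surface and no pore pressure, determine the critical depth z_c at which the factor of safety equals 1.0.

Setting FS = 1.00 in FS = [c' + γz cos²β tanφ'] / [γz sinβ cosβ] and solving for z:
z = c' / [γ cosβ (FS·sinβ − cosβ·tanφ')]
  = 7.8 / [17.9·cos34.1°·(1.00·sin34.1° − cos34.1°·tan25.0°)]
  = 7.8 / [17.9·0.8281·(1.00·0.5606 − 0.8281·0.4663)]
  = 7.8 / 2.5866 = 3.016 m

z_c = 3.02 m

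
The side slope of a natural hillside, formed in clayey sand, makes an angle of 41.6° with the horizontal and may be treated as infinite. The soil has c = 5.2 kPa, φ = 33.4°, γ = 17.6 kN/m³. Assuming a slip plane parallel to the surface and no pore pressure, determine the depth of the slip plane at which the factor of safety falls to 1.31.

z = 1.05 m

Setting FS = 1.31 in FS = [c + γz cos²β tanφ] / [γz sinβ cosβ] and solving for z:
z = c / [γ cosβ (FS·sinβ − cosβ·tanφ)]
  = 5.2 / [17.6·cos41.6°·(1.31·sin41.6° − cos41.6°·tan33.4°)]
  = 5.2 / [17.6·0.7478·(1.31·0.6639 − 0.7478·0.6594)]
  = 5.2 / 4.9573 = 1.049 m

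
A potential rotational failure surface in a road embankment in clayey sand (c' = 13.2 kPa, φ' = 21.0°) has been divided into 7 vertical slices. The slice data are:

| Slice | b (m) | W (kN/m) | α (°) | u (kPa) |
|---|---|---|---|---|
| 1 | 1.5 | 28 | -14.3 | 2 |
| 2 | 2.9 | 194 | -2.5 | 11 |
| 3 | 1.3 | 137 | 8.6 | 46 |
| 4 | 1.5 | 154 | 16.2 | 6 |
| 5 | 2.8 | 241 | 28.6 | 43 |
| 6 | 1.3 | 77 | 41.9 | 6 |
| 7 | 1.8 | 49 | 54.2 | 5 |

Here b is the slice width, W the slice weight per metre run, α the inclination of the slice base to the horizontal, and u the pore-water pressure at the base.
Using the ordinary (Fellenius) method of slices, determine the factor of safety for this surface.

Ordinary method of slices: FS = Σ[c'·Δl_i + (W_i cosα_i − u_i·Δl_i)·tanφ'] / Σ W_i sinα_i, with Δl_i = b_i / cosα_i.
Slice 1: Δl = 1.5/cos(-14.3°) = 1.548 m; N'_1 = 28·cos(-14.3°) − 2·1.548 = 24.0; c'Δl = 20.43; W sinα = -6.9
Slice 2: Δl = 2.9/cos(-2.5°) = 2.903 m; N'_2 = 194·cos(-2.5°) − 11·2.903 = 161.9; c'Δl = 38.32; W sinα = -8.5
Slice 3: Δl = 1.3/cos8.6° = 1.315 m; N'_3 = 137·cos8.6° − 46·1.315 = 75.0; c'Δl = 17.36; W sinα = 20.5
Slice 4: Δl = 1.5/cos16.2° = 1.562 m; N'_4 = 154·cos16.2° − 6·1.562 = 138.5; c'Δl = 20.62; W sinα = 43.0
Slice 5: Δl = 2.8/cos28.6° = 3.189 m; N'_5 = 241·cos28.6° − 43·3.189 = 74.5; c'Δl = 42.10; W sinα = 115.4
Slice 6: Δl = 1.3/cos41.9° = 1.747 m; N'_6 = 77·cos41.9° − 6·1.747 = 46.8; c'Δl = 23.05; W sinα = 51.4
Slice 7: Δl = 1.8/cos54.2° = 3.077 m; N'_7 = 49·cos54.2° − 5·3.077 = 13.3; c'Δl = 40.62; W sinα = 39.7
Σc'Δl = 202.5 kN/m; ΣN' = 534.0 kN/m; ΣW sinα = 254.6 kN/m
Resisting = 202.5 + 534.0·tan21.0° = 202.5 + 205.0 = 407.5 kN/m
FS = 407.5 / 254.6 = 1.600

FS = 1.60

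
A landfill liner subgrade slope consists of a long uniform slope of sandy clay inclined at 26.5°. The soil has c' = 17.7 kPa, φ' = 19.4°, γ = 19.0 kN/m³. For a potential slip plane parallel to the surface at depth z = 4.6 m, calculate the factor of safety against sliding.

For an infinite slope with a slip plane parallel to the surface (no pore pressure): FS = [c' + γz cos²β tanφ'] / [γz sinβ cosβ].
γz = 19.0·4.6 = 87.40 kN/m²
Numerator = 17.7 + 87.40·cos²26.5°·tan19.4° = 17.7 + 87.40·0.8009·0.3522 = 42.351 kPa
Denominator = 87.40·sin26.5°·cos26.5° = 87.40·0.4462·0.8949 = 34.900 kPa
FS = 42.351 / 34.900 = 1.213

FS = 1.21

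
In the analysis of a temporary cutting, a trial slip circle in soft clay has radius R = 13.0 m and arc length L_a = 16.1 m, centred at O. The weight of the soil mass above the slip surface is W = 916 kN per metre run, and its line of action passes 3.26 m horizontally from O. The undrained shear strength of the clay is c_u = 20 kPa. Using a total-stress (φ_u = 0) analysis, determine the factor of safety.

FS = 1.40

Taking moments about the centre O, the resisting moment is provided by the undrained shear strength acting along the arc:
M_R = c_u·L_a·R = 20·16.10·13.0 = 4186.0 kN·m/m
M_D = W·d = 916·3.26 = 2986.2 kN·m/m
FS = M_R / M_D = 4186.0 / 2986.2 = 1.402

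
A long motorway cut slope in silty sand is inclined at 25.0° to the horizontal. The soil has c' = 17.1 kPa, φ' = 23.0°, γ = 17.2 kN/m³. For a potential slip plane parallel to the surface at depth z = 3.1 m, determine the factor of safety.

FS = 1.75

For an infinite slope with a slip plane parallel to the surface (no pore pressure): FS = [c' + γz cos²β tanφ'] / [γz sinβ cosβ].
γz = 17.2·3.1 = 53.32 kN/m²
Numerator = 17.1 + 53.32·cos²25.0°·tan23.0° = 17.1 + 53.32·0.8214·0.4245 = 35.691 kPa
Denominator = 53.32·sin25.0°·cos25.0° = 53.32·0.4226·0.9063 = 20.423 kPa
FS = 35.691 / 20.423 = 1.748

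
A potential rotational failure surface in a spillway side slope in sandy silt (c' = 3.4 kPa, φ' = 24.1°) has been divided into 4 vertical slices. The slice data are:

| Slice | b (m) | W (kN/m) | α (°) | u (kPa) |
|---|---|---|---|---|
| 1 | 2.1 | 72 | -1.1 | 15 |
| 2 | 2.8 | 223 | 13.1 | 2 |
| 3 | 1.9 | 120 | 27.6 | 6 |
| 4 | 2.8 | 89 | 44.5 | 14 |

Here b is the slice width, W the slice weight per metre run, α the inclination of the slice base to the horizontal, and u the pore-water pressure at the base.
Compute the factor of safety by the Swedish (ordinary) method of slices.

FS = 1.17

Ordinary method of slices: FS = Σ[c'·Δl_i + (W_i cosα_i − u_i·Δl_i)·tanφ'] / Σ W_i sinα_i, with Δl_i = b_i / cosα_i.
Slice 1: Δl = 2.1/cos(-1.1°) = 2.100 m; N'_1 = 72·cos(-1.1°) − 15·2.100 = 40.5; c'Δl = 7.14; W sinα = -1.4
Slice 2: Δl = 2.8/cos13.1° = 2.875 m; N'_2 = 223·cos13.1° − 2·2.875 = 211.4; c'Δl = 9.77; W sinα = 50.5
Slice 3: Δl = 1.9/cos27.6° = 2.144 m; N'_3 = 120·cos27.6° − 6·2.144 = 93.5; c'Δl = 7.29; W sinα = 55.6
Slice 4: Δl = 2.8/cos44.5° = 3.926 m; N'_4 = 89·cos44.5° − 14·3.926 = 8.5; c'Δl = 13.35; W sinα = 62.4
Σc'Δl = 37.6 kN/m; ΣN' = 353.9 kN/m; ΣW sinα = 167.1 kN/m
Resisting = 37.6 + 353.9·tan24.1° = 37.6 + 158.3 = 195.9 kN/m
FS = 195.9 / 167.1 = 1.172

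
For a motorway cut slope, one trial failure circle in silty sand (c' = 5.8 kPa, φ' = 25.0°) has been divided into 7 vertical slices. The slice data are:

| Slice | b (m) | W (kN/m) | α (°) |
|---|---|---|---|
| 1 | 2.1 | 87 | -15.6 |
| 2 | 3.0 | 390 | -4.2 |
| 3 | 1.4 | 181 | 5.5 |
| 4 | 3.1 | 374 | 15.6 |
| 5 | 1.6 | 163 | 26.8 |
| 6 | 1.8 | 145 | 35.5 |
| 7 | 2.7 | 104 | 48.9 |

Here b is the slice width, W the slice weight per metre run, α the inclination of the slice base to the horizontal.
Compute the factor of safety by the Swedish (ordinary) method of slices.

FS = 2.42

Ordinary method of slices: FS = Σ[c'·Δl_i + (W_i cosα_i)·tanφ'] / Σ W_i sinα_i, with Δl_i = b_i / cosα_i.
Slice 1: Δl = 2.1/cos(-15.6°) = 2.180 m; N'_1 = 87·cos(-15.6°) = 83.8; c'Δl = 12.65; W sinα = -23.4
Slice 2: Δl = 3.0/cos(-4.2°) = 3.008 m; N'_2 = 390·cos(-4.2°) = 389.0; c'Δl = 17.45; W sinα = -28.6
Slice 3: Δl = 1.4/cos5.5° = 1.406 m; N'_3 = 181·cos5.5° = 180.2; c'Δl = 8.16; W sinα = 17.3
Slice 4: Δl = 3.1/cos15.6° = 3.219 m; N'_4 = 374·cos15.6° = 360.2; c'Δl = 18.67; W sinα = 100.6
Slice 5: Δl = 1.6/cos26.8° = 1.793 m; N'_5 = 163·cos26.8° = 145.5; c'Δl = 10.40; W sinα = 73.5
Slice 6: Δl = 1.8/cos35.5° = 2.211 m; N'_6 = 145·cos35.5° = 118.0; c'Δl = 12.82; W sinα = 84.2
Slice 7: Δl = 2.7/cos48.9° = 4.107 m; N'_7 = 104·cos48.9° = 68.4; c'Δl = 23.82; W sinα = 78.4
Σc'Δl = 104.0 kN/m; ΣN' = 1345.0 kN/m; ΣW sinα = 302.0 kN/m
Resisting = 104.0 + 1345.0·tan25.0° = 104.0 + 627.2 = 731.2 kN/m
FS = 731.2 / 302.0 = 2.421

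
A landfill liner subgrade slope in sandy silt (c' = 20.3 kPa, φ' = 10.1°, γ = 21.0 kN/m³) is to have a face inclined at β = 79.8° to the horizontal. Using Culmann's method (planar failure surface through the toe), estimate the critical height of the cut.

Culmann's analysis gives the critical failure plane at α_cr = (β + φ')/2 = (79.8 + 10.1)/2 = 44.9°, and the critical height
H_c = (4c'/γ) · sinβ cosφ' / [1 − cos(β − φ')]
    = (4·20.3/21.0) · sin79.8°·cos10.1° / [1 − cos(69.7°)]
    = 3.867 · 0.9842·0.9845 / [1 − 0.3469]
    = 3.867 · 0.9689 / 0.6531
    = 5.74 m

H_c = 5.74 m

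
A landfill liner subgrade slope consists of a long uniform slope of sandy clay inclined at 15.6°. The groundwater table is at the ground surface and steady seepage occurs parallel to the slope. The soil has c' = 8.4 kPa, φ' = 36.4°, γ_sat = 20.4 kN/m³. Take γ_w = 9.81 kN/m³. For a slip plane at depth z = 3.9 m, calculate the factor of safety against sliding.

With seepage parallel to the slope and the water table at the surface, the effective normal stress on the slip plane uses the buoyant unit weight γ' = γ_sat − γ_w while the driving shear stress uses γ_sat:
FS = [c' + γ' z cos²β tanφ'] / [γ_sat z sinβ cosβ]
γ' = 20.4 − 9.81 = 10.59 kN/m³
Numerator = 8.4 + 10.59·3.9·cos²15.6°·tan36.4° = 8.4 + 10.59·3.9·0.9277·0.7373 = 36.648 kPa
Denominator = 20.4·3.9·sin15.6°·cos15.6° = 20.4·3.9·0.2689·0.9632 = 20.607 kPa
FS = 36.648 / 20.607 = 1.778

FS = 1.78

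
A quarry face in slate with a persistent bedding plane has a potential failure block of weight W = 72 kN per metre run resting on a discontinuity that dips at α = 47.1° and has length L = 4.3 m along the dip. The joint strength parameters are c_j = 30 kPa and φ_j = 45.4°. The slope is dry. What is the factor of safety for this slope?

FS = 3.39

Resolving the block weight along and normal to the plane and applying the Mohr–Coulomb strength on the joint:
N' = W cosα = 72·cos47.1° = 49.0 kN/m
Driving force T = W sinα = 72·sin47.1° = 52.7 kN/m
Resisting force R = c_j·L + N'·tanφ_j = 30·4.3 + 49.0·tan45.4° = 129.0 + 49.7 = 178.7 kN/m
FS = R / T = 178.7 / 52.7 = 3.388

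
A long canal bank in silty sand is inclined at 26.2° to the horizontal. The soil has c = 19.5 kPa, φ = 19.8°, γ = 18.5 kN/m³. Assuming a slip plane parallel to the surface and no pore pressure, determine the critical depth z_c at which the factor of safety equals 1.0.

z_c = 9.92 m

Setting FS = 1.00 in FS = [c + γz cos²β tanφ] / [γz sinβ cosβ] and solving for z:
z = c / [γ cosβ (FS·sinβ − cosβ·tanφ)]
  = 19.5 / [18.5·cos26.2°·(1.00·sin26.2° − cos26.2°·tan19.8°)]
  = 19.5 / [18.5·0.8973·(1.00·0.4415 − 0.8973·0.3600)]
  = 19.5 / 1.9666 = 9.916 m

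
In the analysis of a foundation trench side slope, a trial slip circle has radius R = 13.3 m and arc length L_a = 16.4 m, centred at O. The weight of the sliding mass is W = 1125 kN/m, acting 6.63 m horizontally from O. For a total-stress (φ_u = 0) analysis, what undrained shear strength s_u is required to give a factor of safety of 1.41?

s_u = 48.2 kPa

FS = s_u·L_a·R / (W·d), so s_u = FS·W·d / (L_a·R).
s_u = 1.41·1125·6.63 / (16.40·13.3) = 10516.8 / 218.12 = 48.22 kPa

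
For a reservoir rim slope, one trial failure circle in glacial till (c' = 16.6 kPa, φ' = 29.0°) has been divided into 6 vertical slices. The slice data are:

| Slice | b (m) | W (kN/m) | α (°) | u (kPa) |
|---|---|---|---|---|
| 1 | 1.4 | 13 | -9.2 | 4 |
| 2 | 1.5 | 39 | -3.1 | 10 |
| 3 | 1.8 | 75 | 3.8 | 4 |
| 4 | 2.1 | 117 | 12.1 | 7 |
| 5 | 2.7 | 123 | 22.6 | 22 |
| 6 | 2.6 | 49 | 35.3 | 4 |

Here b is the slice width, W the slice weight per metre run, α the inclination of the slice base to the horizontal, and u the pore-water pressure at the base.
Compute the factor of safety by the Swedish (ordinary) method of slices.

FS = 3.64

Ordinary method of slices: FS = Σ[c'·Δl_i + (W_i cosα_i − u_i·Δl_i)·tanφ'] / Σ W_i sinα_i, with Δl_i = b_i / cosα_i.
Slice 1: Δl = 1.4/cos(-9.2°) = 1.418 m; N'_1 = 13·cos(-9.2°) − 4·1.418 = 7.2; c'Δl = 23.54; W sinα = -2.1
Slice 2: Δl = 1.5/cos(-3.1°) = 1.502 m; N'_2 = 39·cos(-3.1°) − 10·1.502 = 23.9; c'Δl = 24.94; W sinα = -2.1
Slice 3: Δl = 1.8/cos3.8° = 1.804 m; N'_3 = 75·cos3.8° − 4·1.804 = 67.6; c'Δl = 29.95; W sinα = 5.0
Slice 4: Δl = 2.1/cos12.1° = 2.148 m; N'_4 = 117·cos12.1° − 7·2.148 = 99.4; c'Δl = 35.65; W sinα = 24.5
Slice 5: Δl = 2.7/cos22.6° = 2.925 m; N'_5 = 123·cos22.6° − 22·2.925 = 49.2; c'Δl = 48.55; W sinα = 47.3
Slice 6: Δl = 2.6/cos35.3° = 3.186 m; N'_6 = 49·cos35.3° − 4·3.186 = 27.2; c'Δl = 52.88; W sinα = 28.3
Σc'Δl = 215.5 kN/m; ΣN' = 274.5 kN/m; ΣW sinα = 100.9 kN/m
Resisting = 215.5 + 274.5·tan29.0° = 215.5 + 152.2 = 367.7 kN/m
FS = 367.7 / 100.9 = 3.644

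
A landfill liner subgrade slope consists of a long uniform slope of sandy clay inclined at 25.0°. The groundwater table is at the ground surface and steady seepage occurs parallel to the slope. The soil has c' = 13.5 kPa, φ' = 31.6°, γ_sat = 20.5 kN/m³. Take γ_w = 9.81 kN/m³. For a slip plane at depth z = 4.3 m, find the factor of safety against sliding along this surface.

FS = 1.09

With seepage parallel to the slope and the water table at the surface, the effective normal stress on the slip plane uses the buoyant unit weight γ' = γ_sat − γ_w while the driving shear stress uses γ_sat:
FS = [c' + γ' z cos²β tanφ'] / [γ_sat z sinβ cosβ]
γ' = 20.5 − 9.81 = 10.69 kN/m³
Numerator = 13.5 + 10.69·4.3·cos²25.0°·tan31.6° = 13.5 + 10.69·4.3·0.8214·0.6152 = 36.728 kPa
Denominator = 20.5·4.3·sin25.0°·cos25.0° = 20.5·4.3·0.4226·0.9063 = 33.763 kPa
FS = 36.728 / 33.763 = 1.088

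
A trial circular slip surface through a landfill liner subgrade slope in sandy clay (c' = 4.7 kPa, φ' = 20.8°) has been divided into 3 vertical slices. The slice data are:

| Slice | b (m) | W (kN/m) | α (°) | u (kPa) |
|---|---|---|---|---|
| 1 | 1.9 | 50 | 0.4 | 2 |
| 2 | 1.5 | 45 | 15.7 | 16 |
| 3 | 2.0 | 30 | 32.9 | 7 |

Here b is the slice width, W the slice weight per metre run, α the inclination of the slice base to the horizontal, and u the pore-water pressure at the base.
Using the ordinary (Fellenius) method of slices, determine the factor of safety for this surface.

FS = 1.92

Ordinary method of slices: FS = Σ[c'·Δl_i + (W_i cosα_i − u_i·Δl_i)·tanφ'] / Σ W_i sinα_i, with Δl_i = b_i / cosα_i.
Slice 1: Δl = 1.9/cos0.4° = 1.900 m; N'_1 = 50·cos0.4° − 2·1.900 = 46.2; c'Δl = 8.93; W sinα = 0.3
Slice 2: Δl = 1.5/cos15.7° = 1.558 m; N'_2 = 45·cos15.7° − 16·1.558 = 18.4; c'Δl = 7.32; W sinα = 12.2
Slice 3: Δl = 2.0/cos32.9° = 2.382 m; N'_3 = 30·cos32.9° − 7·2.382 = 8.5; c'Δl = 11.20; W sinα = 16.3
Σc'Δl = 27.4 kN/m; ΣN' = 73.1 kN/m; ΣW sinα = 28.8 kN/m
Resisting = 27.4 + 73.1·tan20.8° = 27.4 + 27.8 = 55.2 kN/m
FS = 55.2 / 28.8 = 1.916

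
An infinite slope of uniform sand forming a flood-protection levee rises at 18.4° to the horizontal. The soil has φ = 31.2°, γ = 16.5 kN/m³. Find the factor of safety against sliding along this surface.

FS = 1.82

For a dry cohesionless infinite slope the factor of safety is FS = tanφ / tanβ.
FS = tan31.2° / tan18.4° = 0.6056 / 0.3327 = 1.821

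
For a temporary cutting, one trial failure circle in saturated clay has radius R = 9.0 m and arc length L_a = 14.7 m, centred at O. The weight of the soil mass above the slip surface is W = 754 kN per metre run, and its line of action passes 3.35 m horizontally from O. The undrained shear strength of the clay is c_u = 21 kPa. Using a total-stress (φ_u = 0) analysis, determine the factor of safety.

Taking moments about the centre O, the resisting moment is provided by the undrained shear strength acting along the arc:
M_R = c_u·L_a·R = 21·14.70·9.0 = 2778.3 kN·m/m
M_D = W·d = 754·3.35 = 2525.9 kN·m/m
FS = M_R / M_D = 2778.3 / 2525.9 = 1.100

FS = 1.10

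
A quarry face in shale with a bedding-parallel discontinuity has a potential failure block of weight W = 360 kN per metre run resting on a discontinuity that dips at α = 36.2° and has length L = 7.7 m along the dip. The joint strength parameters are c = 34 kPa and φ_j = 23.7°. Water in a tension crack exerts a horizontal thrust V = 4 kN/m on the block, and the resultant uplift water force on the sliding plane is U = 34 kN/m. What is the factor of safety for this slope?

Resolving the block weight along and normal to the plane and applying the Mohr–Coulomb strength on the joint:
N' = W cosα − U − V sinα = 360·cos36.2° − 34 − 4·sin36.2° = 254.1 kN/m
Driving force T = W sinα + V cosα = 360·sin36.2° + 4·cos36.2° = 215.8 kN/m
Resisting force R = c·L + N'·tanφ_j = 34·7.7 + 254.1·tan23.7° = 261.8 + 111.6 = 373.4 kN/m
FS = R / T = 373.4 / 215.8 = 1.730

FS = 1.73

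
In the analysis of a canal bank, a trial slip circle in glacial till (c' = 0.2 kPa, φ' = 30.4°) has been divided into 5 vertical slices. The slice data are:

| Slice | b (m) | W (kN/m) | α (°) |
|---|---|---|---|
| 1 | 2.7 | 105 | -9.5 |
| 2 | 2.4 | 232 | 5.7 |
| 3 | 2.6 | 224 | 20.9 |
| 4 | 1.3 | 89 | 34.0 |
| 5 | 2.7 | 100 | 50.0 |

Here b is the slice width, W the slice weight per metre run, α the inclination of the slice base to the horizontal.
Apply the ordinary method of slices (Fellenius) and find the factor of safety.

Ordinary method of slices: FS = Σ[c'·Δl_i + (W_i cosα_i)·tanφ'] / Σ W_i sinα_i, with Δl_i = b_i / cosα_i.
Slice 1: Δl = 2.7/cos(-9.5°) = 2.738 m; N'_1 = 105·cos(-9.5°) = 103.6; c'Δl = 0.55; W sinα = -17.3
Slice 2: Δl = 2.4/cos5.7° = 2.412 m; N'_2 = 232·cos5.7° = 230.9; c'Δl = 0.48; W sinα = 23.0
Slice 3: Δl = 2.6/cos20.9° = 2.783 m; N'_3 = 224·cos20.9° = 209.3; c'Δl = 0.56; W sinα = 79.9
Slice 4: Δl = 1.3/cos34.0° = 1.568 m; N'_4 = 89·cos34.0° = 73.8; c'Δl = 0.31; W sinα = 49.8
Slice 5: Δl = 2.7/cos50.0° = 4.200 m; N'_5 = 100·cos50.0° = 64.3; c'Δl = 0.84; W sinα = 76.6
Σc'Δl = 2.7 kN/m; ΣN' = 681.7 kN/m; ΣW sinα = 212.0 kN/m
Resisting = 2.7 + 681.7·tan30.4° = 2.7 + 400.0 = 402.7 kN/m
FS = 402.7 / 212.0 = 1.900

FS = 1.90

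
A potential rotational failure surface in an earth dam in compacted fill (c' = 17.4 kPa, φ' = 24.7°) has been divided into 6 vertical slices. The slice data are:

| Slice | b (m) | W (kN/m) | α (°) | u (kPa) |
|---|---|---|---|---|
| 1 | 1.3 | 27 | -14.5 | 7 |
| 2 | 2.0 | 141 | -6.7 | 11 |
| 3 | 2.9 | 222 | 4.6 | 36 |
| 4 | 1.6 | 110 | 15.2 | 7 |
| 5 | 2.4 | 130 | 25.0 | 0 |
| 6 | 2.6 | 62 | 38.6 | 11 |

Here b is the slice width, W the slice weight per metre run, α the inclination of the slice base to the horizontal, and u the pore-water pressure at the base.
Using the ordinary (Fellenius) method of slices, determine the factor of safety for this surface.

Ordinary method of slices: FS = Σ[c'·Δl_i + (W_i cosα_i − u_i·Δl_i)·tanφ'] / Σ W_i sinα_i, with Δl_i = b_i / cosα_i.
Slice 1: Δl = 1.3/cos(-14.5°) = 1.343 m; N'_1 = 27·cos(-14.5°) − 7·1.343 = 16.7; c'Δl = 23.36; W sinα = -6.8
Slice 2: Δl = 2.0/cos(-6.7°) = 2.014 m; N'_2 = 141·cos(-6.7°) − 11·2.014 = 117.9; c'Δl = 35.04; W sinα = -16.5
Slice 3: Δl = 2.9/cos4.6° = 2.909 m; N'_3 = 222·cos4.6° − 36·2.909 = 116.5; c'Δl = 50.62; W sinα = 17.8
Slice 4: Δl = 1.6/cos15.2° = 1.658 m; N'_4 = 110·cos15.2° − 7·1.658 = 94.5; c'Δl = 28.85; W sinα = 28.8
Slice 5: Δl = 2.4/cos25.0° = 2.648 m; N'_5 = 130·cos25.0° − 0·2.648 = 117.8; c'Δl = 46.08; W sinα = 54.9
Slice 6: Δl = 2.6/cos38.6° = 3.327 m; N'_6 = 62·cos38.6° − 11·3.327 = 11.9; c'Δl = 57.89; W sinα = 38.7
Σc'Δl = 241.8 kN/m; ΣN' = 475.4 kN/m; ΣW sinα = 117.1 kN/m
Resisting = 241.8 + 475.4·tan24.7° = 241.8 + 218.7 = 460.5 kN/m
FS = 460.5 / 117.1 = 3.934

FS = 3.93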